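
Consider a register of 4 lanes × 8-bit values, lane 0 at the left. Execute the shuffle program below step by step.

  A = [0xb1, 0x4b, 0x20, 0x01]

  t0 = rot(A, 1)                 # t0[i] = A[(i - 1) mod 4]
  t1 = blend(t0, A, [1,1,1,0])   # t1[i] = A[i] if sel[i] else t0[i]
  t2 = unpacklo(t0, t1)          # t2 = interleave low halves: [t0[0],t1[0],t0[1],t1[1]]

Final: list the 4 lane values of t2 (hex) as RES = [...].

t0 = [0x01, 0xb1, 0x4b, 0x20]
t1 = [0xb1, 0x4b, 0x20, 0x20]
t2 = [0x01, 0xb1, 0xb1, 0x4b]

RES = [ 0x01  0xb1  0xb1  0x4b ]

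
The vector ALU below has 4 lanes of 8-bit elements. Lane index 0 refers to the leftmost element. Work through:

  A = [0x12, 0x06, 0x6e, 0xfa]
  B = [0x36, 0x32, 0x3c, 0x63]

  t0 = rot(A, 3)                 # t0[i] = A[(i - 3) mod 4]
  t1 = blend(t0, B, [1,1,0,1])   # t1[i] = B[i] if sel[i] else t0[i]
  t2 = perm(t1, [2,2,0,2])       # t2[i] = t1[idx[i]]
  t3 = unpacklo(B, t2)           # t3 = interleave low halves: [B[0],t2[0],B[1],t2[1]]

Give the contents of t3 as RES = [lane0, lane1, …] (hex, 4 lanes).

RES = [0x36, 0xfa, 0x32, 0xfa]

  t0: 06 6e fa 12
  t1: 36 32 fa 63
  t2: fa fa 36 fa
  t3: 36 fa 32 fa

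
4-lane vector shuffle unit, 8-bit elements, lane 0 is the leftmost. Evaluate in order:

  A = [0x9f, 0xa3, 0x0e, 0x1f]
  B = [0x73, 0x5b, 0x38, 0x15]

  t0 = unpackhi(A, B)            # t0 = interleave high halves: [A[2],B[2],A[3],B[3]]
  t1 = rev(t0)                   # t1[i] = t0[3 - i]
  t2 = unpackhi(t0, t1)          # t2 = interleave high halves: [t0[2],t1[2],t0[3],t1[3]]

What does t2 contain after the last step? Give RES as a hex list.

→ t0 |0e|38|1f|15|
→ t1 |15|1f|38|0e|
→ t2 |1f|38|15|0e|

RES = [ 0x1f  0x38  0x15  0x0e ]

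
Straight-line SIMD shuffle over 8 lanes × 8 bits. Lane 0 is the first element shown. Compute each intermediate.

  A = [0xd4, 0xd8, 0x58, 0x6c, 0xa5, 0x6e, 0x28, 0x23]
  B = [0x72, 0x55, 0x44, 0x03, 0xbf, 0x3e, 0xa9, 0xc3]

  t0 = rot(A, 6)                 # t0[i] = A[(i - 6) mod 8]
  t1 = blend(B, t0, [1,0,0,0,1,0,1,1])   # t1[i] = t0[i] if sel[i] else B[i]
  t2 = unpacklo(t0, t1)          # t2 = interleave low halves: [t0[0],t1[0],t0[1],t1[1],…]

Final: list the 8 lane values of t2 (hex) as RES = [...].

  t0: 58 6c a5 6e 28 23 d4 d8
  t1: 58 55 44 03 28 3e d4 d8
  t2: 58 58 6c 55 a5 44 6e 03

RES = [0x58, 0x58, 0x6c, 0x55, 0xa5, 0x44, 0x6e, 0x03]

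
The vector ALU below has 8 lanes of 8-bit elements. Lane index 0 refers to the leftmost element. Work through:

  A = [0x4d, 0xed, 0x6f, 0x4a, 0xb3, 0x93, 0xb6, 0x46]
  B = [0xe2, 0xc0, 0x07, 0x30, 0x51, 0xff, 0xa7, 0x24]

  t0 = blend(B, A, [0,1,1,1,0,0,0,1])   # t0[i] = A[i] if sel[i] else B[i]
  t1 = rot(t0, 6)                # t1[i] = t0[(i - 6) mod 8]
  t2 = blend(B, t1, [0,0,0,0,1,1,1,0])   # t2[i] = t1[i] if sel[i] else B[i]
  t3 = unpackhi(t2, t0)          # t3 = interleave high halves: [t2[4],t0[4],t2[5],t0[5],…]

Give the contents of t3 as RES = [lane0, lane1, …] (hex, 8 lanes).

  t0: e2 ed 6f 4a 51 ff a7 46
  t1: 6f 4a 51 ff a7 46 e2 ed
  t2: e2 c0 07 30 a7 46 e2 24
  t3: a7 51 46 ff e2 a7 24 46

RES = [0xa7, 0x51, 0x46, 0xff, 0xe2, 0xa7, 0x24, 0x46]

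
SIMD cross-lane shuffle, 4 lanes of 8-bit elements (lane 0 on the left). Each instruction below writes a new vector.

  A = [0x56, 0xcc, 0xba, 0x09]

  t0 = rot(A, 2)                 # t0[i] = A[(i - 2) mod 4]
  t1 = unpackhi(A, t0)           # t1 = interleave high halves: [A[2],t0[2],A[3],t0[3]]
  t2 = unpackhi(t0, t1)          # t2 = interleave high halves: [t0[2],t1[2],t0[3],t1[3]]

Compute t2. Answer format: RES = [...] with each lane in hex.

t0 = [0xba, 0x09, 0x56, 0xcc]
t1 = [0xba, 0x56, 0x09, 0xcc]
t2 = [0x56, 0x09, 0xcc, 0xcc]

RES = [ 0x56  0x09  0xcc  0xcc ]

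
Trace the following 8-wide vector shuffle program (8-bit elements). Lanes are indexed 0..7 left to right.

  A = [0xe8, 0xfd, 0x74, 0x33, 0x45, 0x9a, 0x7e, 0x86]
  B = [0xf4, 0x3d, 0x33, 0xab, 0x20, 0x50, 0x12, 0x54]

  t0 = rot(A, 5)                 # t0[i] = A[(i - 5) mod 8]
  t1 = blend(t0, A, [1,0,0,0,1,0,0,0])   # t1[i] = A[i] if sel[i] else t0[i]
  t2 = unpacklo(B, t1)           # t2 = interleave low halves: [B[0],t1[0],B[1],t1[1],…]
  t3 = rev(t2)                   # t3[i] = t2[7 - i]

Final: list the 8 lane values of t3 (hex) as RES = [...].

RES = [0x7e, 0xab, 0x9a, 0x33, 0x45, 0x3d, 0xe8, 0xf4]

t0 = [0x33, 0x45, 0x9a, 0x7e, 0x86, 0xe8, 0xfd, 0x74]
t1 = [0xe8, 0x45, 0x9a, 0x7e, 0x45, 0xe8, 0xfd, 0x74]
t2 = [0xf4, 0xe8, 0x3d, 0x45, 0x33, 0x9a, 0xab, 0x7e]
t3 = [0x7e, 0xab, 0x9a, 0x33, 0x45, 0x3d, 0xe8, 0xf4]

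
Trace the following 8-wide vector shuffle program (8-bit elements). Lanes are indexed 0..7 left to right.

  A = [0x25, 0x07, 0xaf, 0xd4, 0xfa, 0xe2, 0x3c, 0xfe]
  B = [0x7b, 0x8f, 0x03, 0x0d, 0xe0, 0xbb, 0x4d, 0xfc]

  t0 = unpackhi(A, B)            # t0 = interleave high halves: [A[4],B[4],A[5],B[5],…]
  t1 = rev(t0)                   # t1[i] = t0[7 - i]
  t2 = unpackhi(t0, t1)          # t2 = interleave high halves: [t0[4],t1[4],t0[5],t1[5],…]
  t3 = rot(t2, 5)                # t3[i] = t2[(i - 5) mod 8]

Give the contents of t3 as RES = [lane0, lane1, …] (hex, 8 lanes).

→ t0 |fa|e0|e2|bb|3c|4d|fe|fc|
→ t1 |fc|fe|4d|3c|bb|e2|e0|fa|
→ t2 |3c|bb|4d|e2|fe|e0|fc|fa|
→ t3 |e2|fe|e0|fc|fa|3c|bb|4d|

RES = [ 0xe2  0xfe  0xe0  0xfc  0xfa  0x3c  0xbb  0x4d ]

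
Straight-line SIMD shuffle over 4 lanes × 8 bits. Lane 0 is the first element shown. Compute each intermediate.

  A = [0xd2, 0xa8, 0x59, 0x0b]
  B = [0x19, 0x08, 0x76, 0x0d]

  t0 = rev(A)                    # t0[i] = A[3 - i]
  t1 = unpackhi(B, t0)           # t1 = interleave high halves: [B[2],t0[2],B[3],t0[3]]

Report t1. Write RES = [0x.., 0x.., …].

t0 = [0x0b, 0x59, 0xa8, 0xd2]
t1 = [0x76, 0xa8, 0x0d, 0xd2]

RES = [0x76, 0xa8, 0x0d, 0xd2]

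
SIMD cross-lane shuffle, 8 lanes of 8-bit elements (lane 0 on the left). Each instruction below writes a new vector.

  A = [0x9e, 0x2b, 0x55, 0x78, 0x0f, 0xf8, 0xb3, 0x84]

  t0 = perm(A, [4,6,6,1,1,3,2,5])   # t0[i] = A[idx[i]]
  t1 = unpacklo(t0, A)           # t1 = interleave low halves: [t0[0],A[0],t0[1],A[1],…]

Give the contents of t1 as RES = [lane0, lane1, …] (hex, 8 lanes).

t0 = [0x0f, 0xb3, 0xb3, 0x2b, 0x2b, 0x78, 0x55, 0xf8]
t1 = [0x0f, 0x9e, 0xb3, 0x2b, 0xb3, 0x55, 0x2b, 0x78]

RES = [ 0x0f  0x9e  0xb3  0x2b  0xb3  0x55  0x2b  0x78 ]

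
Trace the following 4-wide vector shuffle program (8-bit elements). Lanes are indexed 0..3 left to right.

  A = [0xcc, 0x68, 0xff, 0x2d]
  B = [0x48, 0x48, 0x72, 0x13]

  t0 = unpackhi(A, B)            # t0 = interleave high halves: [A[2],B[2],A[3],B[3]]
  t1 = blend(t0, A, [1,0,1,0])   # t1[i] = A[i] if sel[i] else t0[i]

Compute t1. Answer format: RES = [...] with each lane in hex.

  t0: ff 72 2d 13
  t1: cc 72 ff 13

RES = [0xcc, 0x72, 0xff, 0x13]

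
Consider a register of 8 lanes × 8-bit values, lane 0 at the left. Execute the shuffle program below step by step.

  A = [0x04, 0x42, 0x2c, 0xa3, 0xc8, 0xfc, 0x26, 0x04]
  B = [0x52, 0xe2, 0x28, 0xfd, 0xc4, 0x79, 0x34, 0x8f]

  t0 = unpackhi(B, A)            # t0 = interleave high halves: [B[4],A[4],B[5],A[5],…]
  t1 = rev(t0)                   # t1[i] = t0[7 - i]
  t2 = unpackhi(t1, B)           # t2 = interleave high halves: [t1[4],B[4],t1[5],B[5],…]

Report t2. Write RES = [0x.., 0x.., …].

  t0: c4 c8 79 fc 34 26 8f 04
  t1: 04 8f 26 34 fc 79 c8 c4
  t2: fc c4 79 79 c8 34 c4 8f

RES = [0xfc, 0xc4, 0x79, 0x79, 0xc8, 0x34, 0xc4, 0x8f]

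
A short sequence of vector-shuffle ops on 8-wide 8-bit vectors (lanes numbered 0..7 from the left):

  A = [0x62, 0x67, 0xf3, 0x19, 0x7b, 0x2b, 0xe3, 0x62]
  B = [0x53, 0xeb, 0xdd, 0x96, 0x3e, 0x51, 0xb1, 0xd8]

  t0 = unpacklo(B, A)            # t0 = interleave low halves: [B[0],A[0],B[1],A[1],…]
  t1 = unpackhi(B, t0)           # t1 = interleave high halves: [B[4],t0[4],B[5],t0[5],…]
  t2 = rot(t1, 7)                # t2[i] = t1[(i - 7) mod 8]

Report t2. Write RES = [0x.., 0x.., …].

→ t0 |53|62|eb|67|dd|f3|96|19|
→ t1 |3e|dd|51|f3|b1|96|d8|19|
→ t2 |dd|51|f3|b1|96|d8|19|3e|

RES = [0xdd, 0x51, 0xf3, 0xb1, 0x96, 0xd8, 0x19, 0x3e]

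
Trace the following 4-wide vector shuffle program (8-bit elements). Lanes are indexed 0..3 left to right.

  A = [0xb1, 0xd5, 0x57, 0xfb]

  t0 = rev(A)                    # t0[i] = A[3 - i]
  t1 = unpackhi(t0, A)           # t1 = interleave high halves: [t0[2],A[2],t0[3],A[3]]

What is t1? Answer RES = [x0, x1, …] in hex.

RES = [ 0xd5  0x57  0xb1  0xfb ]

  t0: fb 57 d5 b1
  t1: d5 57 b1 fb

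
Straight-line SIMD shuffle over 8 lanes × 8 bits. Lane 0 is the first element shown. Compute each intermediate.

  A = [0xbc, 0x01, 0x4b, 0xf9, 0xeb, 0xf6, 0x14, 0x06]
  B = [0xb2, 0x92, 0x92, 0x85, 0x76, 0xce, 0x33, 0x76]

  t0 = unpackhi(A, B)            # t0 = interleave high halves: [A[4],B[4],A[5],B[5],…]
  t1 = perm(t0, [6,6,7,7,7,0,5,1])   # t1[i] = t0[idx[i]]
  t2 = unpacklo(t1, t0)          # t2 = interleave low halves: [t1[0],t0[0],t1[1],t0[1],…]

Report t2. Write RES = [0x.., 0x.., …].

t0 = [0xeb, 0x76, 0xf6, 0xce, 0x14, 0x33, 0x06, 0x76]
t1 = [0x06, 0x06, 0x76, 0x76, 0x76, 0xeb, 0x33, 0x76]
t2 = [0x06, 0xeb, 0x06, 0x76, 0x76, 0xf6, 0x76, 0xce]

RES = [0x06, 0xeb, 0x06, 0x76, 0x76, 0xf6, 0x76, 0xce]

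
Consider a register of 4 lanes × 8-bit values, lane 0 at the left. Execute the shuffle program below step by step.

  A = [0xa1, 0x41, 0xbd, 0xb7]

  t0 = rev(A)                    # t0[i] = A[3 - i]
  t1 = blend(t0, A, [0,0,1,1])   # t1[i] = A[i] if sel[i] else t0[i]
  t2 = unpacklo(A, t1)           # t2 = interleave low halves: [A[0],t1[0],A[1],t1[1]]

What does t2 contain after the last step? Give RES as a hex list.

  t0: b7 bd 41 a1
  t1: b7 bd bd b7
  t2: a1 b7 41 bd

RES = [0xa1, 0xb7, 0x41, 0xbd]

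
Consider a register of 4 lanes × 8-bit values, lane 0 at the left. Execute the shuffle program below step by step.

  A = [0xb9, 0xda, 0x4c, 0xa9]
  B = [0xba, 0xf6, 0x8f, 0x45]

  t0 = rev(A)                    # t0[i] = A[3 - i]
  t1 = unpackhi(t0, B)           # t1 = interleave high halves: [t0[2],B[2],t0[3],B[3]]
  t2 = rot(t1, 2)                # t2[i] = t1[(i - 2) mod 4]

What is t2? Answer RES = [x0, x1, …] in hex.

RES = [ 0xb9  0x45  0xda  0x8f ]

  t0: a9 4c da b9
  t1: da 8f b9 45
  t2: b9 45 da 8f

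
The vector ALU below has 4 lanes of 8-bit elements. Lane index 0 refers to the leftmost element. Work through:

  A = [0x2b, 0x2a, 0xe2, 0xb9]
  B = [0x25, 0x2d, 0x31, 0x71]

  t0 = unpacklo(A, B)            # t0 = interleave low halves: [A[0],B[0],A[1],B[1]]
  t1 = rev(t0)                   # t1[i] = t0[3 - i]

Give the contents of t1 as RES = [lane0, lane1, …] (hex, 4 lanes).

RES = [0x2d, 0x2a, 0x25, 0x2b]

  t0: 2b 25 2a 2d
  t1: 2d 2a 25 2b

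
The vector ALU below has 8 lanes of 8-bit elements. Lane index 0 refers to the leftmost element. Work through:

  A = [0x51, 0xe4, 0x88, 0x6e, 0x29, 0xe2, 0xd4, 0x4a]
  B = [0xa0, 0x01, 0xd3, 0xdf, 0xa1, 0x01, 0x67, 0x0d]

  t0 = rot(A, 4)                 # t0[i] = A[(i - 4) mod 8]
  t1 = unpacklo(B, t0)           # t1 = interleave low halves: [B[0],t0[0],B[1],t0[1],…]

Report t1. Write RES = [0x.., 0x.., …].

t0 = [0x29, 0xe2, 0xd4, 0x4a, 0x51, 0xe4, 0x88, 0x6e]
t1 = [0xa0, 0x29, 0x01, 0xe2, 0xd3, 0xd4, 0xdf, 0x4a]

RES = [0xa0, 0x29, 0x01, 0xe2, 0xd3, 0xd4, 0xdf, 0x4a]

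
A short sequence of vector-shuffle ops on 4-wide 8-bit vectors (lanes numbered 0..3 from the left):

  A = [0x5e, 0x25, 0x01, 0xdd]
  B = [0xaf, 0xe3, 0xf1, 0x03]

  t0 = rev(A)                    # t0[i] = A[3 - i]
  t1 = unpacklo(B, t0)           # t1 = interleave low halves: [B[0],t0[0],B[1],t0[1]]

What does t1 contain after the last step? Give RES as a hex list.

RES = [ 0xaf  0xdd  0xe3  0x01 ]

t0 = [0xdd, 0x01, 0x25, 0x5e]
t1 = [0xaf, 0xdd, 0xe3, 0x01]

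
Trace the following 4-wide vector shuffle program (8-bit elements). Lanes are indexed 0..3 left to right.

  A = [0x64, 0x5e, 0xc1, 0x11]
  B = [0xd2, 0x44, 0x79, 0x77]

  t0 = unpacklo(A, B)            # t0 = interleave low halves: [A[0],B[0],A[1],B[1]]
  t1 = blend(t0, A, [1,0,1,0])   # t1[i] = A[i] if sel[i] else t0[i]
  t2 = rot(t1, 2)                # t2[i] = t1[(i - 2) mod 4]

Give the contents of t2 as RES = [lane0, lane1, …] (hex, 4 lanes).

RES = [0xc1, 0x44, 0x64, 0xd2]

t0 = [0x64, 0xd2, 0x5e, 0x44]
t1 = [0x64, 0xd2, 0xc1, 0x44]
t2 = [0xc1, 0x44, 0x64, 0xd2]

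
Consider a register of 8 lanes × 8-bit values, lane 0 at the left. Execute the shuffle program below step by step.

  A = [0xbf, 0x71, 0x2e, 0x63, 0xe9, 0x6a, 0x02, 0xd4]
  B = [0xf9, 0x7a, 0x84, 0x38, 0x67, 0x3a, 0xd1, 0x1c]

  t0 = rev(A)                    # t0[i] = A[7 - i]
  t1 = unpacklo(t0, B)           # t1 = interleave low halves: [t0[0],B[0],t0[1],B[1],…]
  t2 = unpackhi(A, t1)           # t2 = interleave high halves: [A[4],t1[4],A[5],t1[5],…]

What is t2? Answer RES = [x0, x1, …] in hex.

RES = [ 0xe9  0x6a  0x6a  0x84  0x02  0xe9  0xd4  0x38 ]

t0 = [0xd4, 0x02, 0x6a, 0xe9, 0x63, 0x2e, 0x71, 0xbf]
t1 = [0xd4, 0xf9, 0x02, 0x7a, 0x6a, 0x84, 0xe9, 0x38]
t2 = [0xe9, 0x6a, 0x6a, 0x84, 0x02, 0xe9, 0xd4, 0x38]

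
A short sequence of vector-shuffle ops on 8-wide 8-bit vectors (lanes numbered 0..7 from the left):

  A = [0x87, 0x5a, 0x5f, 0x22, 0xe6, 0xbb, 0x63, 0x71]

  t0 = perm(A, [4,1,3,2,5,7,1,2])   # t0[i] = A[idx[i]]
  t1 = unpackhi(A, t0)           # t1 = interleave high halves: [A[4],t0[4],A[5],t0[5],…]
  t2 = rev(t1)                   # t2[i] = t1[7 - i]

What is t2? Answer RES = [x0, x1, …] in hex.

RES = [ 0x5f  0x71  0x5a  0x63  0x71  0xbb  0xbb  0xe6 ]

→ t0 |e6|5a|22|5f|bb|71|5a|5f|
→ t1 |e6|bb|bb|71|63|5a|71|5f|
→ t2 |5f|71|5a|63|71|bb|bb|e6|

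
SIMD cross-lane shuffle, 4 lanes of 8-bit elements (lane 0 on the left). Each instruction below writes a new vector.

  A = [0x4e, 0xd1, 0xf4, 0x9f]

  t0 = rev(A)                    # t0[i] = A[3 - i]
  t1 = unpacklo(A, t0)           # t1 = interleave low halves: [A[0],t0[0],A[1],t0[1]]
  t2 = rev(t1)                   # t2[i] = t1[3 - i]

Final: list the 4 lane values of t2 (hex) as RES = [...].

RES = [0xf4, 0xd1, 0x9f, 0x4e]

t0 = [0x9f, 0xf4, 0xd1, 0x4e]
t1 = [0x4e, 0x9f, 0xd1, 0xf4]
t2 = [0xf4, 0xd1, 0x9f, 0x4e]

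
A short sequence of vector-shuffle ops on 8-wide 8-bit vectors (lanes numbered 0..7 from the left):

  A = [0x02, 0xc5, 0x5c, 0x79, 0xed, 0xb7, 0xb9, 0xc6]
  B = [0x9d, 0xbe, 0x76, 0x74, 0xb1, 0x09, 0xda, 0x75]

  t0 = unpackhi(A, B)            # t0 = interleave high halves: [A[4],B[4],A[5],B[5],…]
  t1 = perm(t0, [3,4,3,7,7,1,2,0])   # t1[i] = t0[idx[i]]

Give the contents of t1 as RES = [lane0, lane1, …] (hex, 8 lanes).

  t0: ed b1 b7 09 b9 da c6 75
  t1: 09 b9 09 75 75 b1 b7 ed

RES = [0x09, 0xb9, 0x09, 0x75, 0x75, 0xb1, 0xb7, 0xed]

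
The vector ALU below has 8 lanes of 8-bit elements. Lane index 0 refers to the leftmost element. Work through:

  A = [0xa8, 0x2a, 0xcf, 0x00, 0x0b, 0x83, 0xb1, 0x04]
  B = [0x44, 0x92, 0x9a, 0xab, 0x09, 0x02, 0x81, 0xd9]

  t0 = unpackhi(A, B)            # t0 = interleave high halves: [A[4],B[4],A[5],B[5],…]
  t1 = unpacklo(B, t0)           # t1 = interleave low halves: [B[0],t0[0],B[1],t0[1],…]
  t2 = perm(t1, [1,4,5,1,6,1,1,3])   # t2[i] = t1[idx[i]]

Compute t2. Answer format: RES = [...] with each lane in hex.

RES = [ 0x0b  0x9a  0x83  0x0b  0xab  0x0b  0x0b  0x09 ]

→ t0 |0b|09|83|02|b1|81|04|d9|
→ t1 |44|0b|92|09|9a|83|ab|02|
→ t2 |0b|9a|83|0b|ab|0b|0b|09|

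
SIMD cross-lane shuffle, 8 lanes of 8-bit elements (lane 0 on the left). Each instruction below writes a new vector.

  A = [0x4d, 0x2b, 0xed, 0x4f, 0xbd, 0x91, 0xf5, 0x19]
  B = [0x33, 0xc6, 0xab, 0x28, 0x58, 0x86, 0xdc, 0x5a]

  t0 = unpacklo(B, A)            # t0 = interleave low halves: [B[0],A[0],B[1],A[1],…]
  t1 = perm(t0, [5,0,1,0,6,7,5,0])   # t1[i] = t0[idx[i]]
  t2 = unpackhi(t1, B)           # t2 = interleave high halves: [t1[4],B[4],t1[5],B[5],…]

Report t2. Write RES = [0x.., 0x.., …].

RES = [0x28, 0x58, 0x4f, 0x86, 0xed, 0xdc, 0x33, 0x5a]

  t0: 33 4d c6 2b ab ed 28 4f
  t1: ed 33 4d 33 28 4f ed 33
  t2: 28 58 4f 86 ed dc 33 5a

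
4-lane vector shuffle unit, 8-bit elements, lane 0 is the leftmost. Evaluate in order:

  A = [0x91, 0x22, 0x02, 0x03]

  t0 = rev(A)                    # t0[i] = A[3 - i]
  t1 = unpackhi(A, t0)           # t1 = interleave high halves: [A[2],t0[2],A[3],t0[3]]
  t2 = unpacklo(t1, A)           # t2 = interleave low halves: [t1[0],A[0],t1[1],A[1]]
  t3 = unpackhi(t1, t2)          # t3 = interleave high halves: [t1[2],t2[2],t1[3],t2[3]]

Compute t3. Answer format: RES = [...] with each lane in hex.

  t0: 03 02 22 91
  t1: 02 22 03 91
  t2: 02 91 22 22
  t3: 03 22 91 22

RES = [0x03, 0x22, 0x91, 0x22]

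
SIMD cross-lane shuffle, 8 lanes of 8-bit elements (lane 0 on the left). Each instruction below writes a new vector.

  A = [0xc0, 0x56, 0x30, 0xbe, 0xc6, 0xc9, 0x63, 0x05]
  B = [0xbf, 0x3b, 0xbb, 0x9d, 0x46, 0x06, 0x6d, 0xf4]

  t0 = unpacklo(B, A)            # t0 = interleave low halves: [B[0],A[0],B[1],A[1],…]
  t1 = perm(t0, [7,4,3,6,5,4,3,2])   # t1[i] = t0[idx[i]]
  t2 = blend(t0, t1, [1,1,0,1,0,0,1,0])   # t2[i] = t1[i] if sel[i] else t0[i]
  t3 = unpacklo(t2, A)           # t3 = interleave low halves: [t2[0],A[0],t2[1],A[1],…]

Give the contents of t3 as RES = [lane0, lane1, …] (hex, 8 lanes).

RES = [ 0xbe  0xc0  0xbb  0x56  0x3b  0x30  0x9d  0xbe ]

  t0: bf c0 3b 56 bb 30 9d be
  t1: be bb 56 9d 30 bb 56 3b
  t2: be bb 3b 9d bb 30 56 be
  t3: be c0 bb 56 3b 30 9d be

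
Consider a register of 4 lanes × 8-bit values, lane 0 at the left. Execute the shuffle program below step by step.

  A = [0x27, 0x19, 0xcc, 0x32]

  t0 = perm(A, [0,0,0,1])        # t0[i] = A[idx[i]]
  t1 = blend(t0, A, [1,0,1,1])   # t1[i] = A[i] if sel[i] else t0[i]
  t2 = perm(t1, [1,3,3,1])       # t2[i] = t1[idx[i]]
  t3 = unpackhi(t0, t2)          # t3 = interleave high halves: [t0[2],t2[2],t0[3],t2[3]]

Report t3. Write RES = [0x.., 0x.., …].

t0 = [0x27, 0x27, 0x27, 0x19]
t1 = [0x27, 0x27, 0xcc, 0x32]
t2 = [0x27, 0x32, 0x32, 0x27]
t3 = [0x27, 0x32, 0x19, 0x27]

RES = [0x27, 0x32, 0x19, 0x27]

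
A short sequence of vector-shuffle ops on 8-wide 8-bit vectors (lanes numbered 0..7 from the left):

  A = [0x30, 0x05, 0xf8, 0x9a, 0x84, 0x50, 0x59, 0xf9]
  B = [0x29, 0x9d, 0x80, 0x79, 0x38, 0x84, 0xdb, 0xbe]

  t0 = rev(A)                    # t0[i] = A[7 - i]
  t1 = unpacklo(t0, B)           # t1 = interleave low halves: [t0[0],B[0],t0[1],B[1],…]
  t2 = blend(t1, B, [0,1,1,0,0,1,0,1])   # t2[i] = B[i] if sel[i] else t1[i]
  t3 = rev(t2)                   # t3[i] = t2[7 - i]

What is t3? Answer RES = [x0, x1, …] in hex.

t0 = [0xf9, 0x59, 0x50, 0x84, 0x9a, 0xf8, 0x05, 0x30]
t1 = [0xf9, 0x29, 0x59, 0x9d, 0x50, 0x80, 0x84, 0x79]
t2 = [0xf9, 0x9d, 0x80, 0x9d, 0x50, 0x84, 0x84, 0xbe]
t3 = [0xbe, 0x84, 0x84, 0x50, 0x9d, 0x80, 0x9d, 0xf9]

RES = [ 0xbe  0x84  0x84  0x50  0x9d  0x80  0x9d  0xf9 ]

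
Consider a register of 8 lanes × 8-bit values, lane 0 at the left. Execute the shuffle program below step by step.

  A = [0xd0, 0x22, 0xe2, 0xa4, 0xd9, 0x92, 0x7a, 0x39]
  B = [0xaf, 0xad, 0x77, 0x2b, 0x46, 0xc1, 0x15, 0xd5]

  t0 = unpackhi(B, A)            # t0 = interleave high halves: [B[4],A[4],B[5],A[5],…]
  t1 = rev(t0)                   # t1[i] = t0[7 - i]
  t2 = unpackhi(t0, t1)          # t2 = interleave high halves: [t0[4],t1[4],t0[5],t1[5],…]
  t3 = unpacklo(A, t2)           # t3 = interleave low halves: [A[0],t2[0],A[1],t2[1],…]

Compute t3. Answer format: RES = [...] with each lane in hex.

RES = [0xd0, 0x15, 0x22, 0x92, 0xe2, 0x7a, 0xa4, 0xc1]

→ t0 |46|d9|c1|92|15|7a|d5|39|
→ t1 |39|d5|7a|15|92|c1|d9|46|
→ t2 |15|92|7a|c1|d5|d9|39|46|
→ t3 |d0|15|22|92|e2|7a|a4|c1|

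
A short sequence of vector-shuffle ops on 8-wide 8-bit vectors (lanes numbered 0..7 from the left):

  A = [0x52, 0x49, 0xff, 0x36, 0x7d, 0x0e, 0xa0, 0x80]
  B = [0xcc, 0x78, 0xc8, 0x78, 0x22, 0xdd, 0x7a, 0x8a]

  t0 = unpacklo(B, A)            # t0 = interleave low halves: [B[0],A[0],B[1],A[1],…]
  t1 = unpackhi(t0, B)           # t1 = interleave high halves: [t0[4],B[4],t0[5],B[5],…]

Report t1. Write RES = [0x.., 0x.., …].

t0 = [0xcc, 0x52, 0x78, 0x49, 0xc8, 0xff, 0x78, 0x36]
t1 = [0xc8, 0x22, 0xff, 0xdd, 0x78, 0x7a, 0x36, 0x8a]

RES = [0xc8, 0x22, 0xff, 0xdd, 0x78, 0x7a, 0x36, 0x8a]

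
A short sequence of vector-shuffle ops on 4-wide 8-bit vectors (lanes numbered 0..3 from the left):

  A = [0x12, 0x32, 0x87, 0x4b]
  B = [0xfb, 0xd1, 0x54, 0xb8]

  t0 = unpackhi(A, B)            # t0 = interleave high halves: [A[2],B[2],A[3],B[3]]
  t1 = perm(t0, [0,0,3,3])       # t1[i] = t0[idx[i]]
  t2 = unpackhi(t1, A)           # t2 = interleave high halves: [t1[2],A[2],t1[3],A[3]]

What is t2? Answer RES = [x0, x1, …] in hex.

t0 = [0x87, 0x54, 0x4b, 0xb8]
t1 = [0x87, 0x87, 0xb8, 0xb8]
t2 = [0xb8, 0x87, 0xb8, 0x4b]

RES = [0xb8, 0x87, 0xb8, 0x4b]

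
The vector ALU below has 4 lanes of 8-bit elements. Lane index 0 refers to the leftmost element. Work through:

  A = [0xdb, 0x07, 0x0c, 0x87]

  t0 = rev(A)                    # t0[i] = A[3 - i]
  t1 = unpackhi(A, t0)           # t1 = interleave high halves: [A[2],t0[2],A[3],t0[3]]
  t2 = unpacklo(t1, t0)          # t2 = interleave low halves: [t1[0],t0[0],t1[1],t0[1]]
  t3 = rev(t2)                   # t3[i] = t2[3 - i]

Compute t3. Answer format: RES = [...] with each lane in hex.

  t0: 87 0c 07 db
  t1: 0c 07 87 db
  t2: 0c 87 07 0c
  t3: 0c 07 87 0c

RES = [0x0c, 0x07, 0x87, 0x0c]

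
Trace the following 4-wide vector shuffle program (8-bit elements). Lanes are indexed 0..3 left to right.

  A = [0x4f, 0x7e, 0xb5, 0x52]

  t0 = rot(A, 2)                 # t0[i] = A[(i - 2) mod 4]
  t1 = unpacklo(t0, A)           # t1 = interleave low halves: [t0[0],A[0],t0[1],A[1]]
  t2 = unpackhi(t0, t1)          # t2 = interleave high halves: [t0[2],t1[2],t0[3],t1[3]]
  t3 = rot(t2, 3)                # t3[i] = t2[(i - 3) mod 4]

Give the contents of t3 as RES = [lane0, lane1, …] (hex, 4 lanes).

RES = [ 0x52  0x7e  0x7e  0x4f ]

→ t0 |b5|52|4f|7e|
→ t1 |b5|4f|52|7e|
→ t2 |4f|52|7e|7e|
→ t3 |52|7e|7e|4f|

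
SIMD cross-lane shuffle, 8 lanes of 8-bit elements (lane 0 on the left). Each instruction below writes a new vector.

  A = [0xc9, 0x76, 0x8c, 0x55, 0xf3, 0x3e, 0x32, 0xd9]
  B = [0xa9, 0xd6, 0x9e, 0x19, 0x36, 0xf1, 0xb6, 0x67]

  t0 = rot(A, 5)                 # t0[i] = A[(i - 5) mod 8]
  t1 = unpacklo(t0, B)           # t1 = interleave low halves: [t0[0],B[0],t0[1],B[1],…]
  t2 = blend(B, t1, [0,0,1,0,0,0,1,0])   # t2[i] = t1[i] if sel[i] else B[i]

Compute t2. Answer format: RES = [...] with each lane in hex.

t0 = [0x55, 0xf3, 0x3e, 0x32, 0xd9, 0xc9, 0x76, 0x8c]
t1 = [0x55, 0xa9, 0xf3, 0xd6, 0x3e, 0x9e, 0x32, 0x19]
t2 = [0xa9, 0xd6, 0xf3, 0x19, 0x36, 0xf1, 0x32, 0x67]

RES = [0xa9, 0xd6, 0xf3, 0x19, 0x36, 0xf1, 0x32, 0x67]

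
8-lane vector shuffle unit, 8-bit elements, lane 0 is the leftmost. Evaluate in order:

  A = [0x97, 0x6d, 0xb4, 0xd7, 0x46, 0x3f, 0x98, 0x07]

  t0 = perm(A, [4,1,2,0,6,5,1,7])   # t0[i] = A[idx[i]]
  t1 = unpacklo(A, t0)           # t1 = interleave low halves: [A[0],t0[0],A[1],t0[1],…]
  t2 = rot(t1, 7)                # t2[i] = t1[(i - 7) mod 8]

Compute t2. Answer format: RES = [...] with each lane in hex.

RES = [ 0x46  0x6d  0x6d  0xb4  0xb4  0xd7  0x97  0x97 ]

t0 = [0x46, 0x6d, 0xb4, 0x97, 0x98, 0x3f, 0x6d, 0x07]
t1 = [0x97, 0x46, 0x6d, 0x6d, 0xb4, 0xb4, 0xd7, 0x97]
t2 = [0x46, 0x6d, 0x6d, 0xb4, 0xb4, 0xd7, 0x97, 0x97]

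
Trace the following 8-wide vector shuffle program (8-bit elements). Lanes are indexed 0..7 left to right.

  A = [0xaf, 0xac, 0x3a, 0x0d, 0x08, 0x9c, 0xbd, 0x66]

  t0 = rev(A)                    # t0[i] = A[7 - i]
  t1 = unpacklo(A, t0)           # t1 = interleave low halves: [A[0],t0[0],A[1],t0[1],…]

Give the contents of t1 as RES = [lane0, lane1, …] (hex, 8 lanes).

RES = [ 0xaf  0x66  0xac  0xbd  0x3a  0x9c  0x0d  0x08 ]

t0 = [0x66, 0xbd, 0x9c, 0x08, 0x0d, 0x3a, 0xac, 0xaf]
t1 = [0xaf, 0x66, 0xac, 0xbd, 0x3a, 0x9c, 0x0d, 0x08]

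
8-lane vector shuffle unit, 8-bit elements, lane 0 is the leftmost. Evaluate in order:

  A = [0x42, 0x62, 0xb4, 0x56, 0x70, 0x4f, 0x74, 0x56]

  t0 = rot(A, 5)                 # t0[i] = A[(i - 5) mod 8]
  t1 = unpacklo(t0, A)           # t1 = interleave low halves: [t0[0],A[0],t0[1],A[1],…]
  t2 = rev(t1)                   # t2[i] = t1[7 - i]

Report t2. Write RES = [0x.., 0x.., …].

RES = [ 0x56  0x74  0xb4  0x4f  0x62  0x70  0x42  0x56 ]

→ t0 |56|70|4f|74|56|42|62|b4|
→ t1 |56|42|70|62|4f|b4|74|56|
→ t2 |56|74|b4|4f|62|70|42|56|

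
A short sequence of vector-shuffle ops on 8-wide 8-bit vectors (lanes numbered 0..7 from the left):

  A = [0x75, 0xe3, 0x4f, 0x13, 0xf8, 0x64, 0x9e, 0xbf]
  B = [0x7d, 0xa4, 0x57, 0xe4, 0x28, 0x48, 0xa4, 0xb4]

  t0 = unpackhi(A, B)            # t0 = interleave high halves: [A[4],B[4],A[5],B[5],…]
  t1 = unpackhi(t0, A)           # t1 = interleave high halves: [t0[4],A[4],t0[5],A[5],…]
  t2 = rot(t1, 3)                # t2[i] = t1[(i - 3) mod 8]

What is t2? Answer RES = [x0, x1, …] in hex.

RES = [ 0x9e  0xb4  0xbf  0x9e  0xf8  0xa4  0x64  0xbf ]

t0 = [0xf8, 0x28, 0x64, 0x48, 0x9e, 0xa4, 0xbf, 0xb4]
t1 = [0x9e, 0xf8, 0xa4, 0x64, 0xbf, 0x9e, 0xb4, 0xbf]
t2 = [0x9e, 0xb4, 0xbf, 0x9e, 0xf8, 0xa4, 0x64, 0xbf]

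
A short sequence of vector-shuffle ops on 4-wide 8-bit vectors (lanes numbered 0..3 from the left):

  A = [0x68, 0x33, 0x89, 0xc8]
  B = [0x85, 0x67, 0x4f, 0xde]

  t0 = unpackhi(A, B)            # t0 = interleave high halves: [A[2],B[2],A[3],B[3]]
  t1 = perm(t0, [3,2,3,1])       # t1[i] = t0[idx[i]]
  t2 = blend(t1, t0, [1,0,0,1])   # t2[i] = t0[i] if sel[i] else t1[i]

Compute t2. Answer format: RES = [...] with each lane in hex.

→ t0 |89|4f|c8|de|
→ t1 |de|c8|de|4f|
→ t2 |89|c8|de|de|

RES = [ 0x89  0xc8  0xde  0xde ]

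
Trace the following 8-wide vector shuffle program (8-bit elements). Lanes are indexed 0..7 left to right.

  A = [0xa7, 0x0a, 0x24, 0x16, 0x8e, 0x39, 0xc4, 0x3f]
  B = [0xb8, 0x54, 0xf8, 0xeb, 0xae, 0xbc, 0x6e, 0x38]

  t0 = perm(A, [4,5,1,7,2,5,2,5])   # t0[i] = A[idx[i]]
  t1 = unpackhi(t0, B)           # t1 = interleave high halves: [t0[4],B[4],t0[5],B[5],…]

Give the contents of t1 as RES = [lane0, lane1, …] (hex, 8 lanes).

RES = [ 0x24  0xae  0x39  0xbc  0x24  0x6e  0x39  0x38 ]

→ t0 |8e|39|0a|3f|24|39|24|39|
→ t1 |24|ae|39|bc|24|6e|39|38|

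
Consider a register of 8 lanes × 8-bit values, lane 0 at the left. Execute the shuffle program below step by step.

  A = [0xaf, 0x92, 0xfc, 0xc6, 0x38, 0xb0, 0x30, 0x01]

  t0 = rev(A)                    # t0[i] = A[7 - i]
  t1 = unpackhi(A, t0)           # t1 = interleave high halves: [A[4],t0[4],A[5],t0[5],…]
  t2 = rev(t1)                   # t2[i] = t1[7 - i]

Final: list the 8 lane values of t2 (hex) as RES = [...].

→ t0 |01|30|b0|38|c6|fc|92|af|
→ t1 |38|c6|b0|fc|30|92|01|af|
→ t2 |af|01|92|30|fc|b0|c6|38|

RES = [0xaf, 0x01, 0x92, 0x30, 0xfc, 0xb0, 0xc6, 0x38]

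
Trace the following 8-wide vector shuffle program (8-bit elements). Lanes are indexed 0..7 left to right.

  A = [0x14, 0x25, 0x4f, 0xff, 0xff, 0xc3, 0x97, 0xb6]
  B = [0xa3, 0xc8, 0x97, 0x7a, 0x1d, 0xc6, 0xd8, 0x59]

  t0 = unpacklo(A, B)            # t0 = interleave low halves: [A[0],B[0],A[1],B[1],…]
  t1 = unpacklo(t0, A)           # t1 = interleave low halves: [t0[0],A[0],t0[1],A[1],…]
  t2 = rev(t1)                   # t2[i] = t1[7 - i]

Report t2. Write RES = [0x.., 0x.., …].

t0 = [0x14, 0xa3, 0x25, 0xc8, 0x4f, 0x97, 0xff, 0x7a]
t1 = [0x14, 0x14, 0xa3, 0x25, 0x25, 0x4f, 0xc8, 0xff]
t2 = [0xff, 0xc8, 0x4f, 0x25, 0x25, 0xa3, 0x14, 0x14]

RES = [ 0xff  0xc8  0x4f  0x25  0x25  0xa3  0x14  0x14 ]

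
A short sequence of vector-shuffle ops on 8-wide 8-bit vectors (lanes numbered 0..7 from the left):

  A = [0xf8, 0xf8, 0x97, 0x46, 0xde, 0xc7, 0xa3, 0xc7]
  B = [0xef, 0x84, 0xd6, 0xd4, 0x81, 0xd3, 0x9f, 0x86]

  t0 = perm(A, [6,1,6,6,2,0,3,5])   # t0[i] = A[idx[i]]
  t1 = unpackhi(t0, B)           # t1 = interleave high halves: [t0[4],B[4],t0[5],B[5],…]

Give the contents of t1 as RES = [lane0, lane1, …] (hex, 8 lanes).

RES = [0x97, 0x81, 0xf8, 0xd3, 0x46, 0x9f, 0xc7, 0x86]

t0 = [0xa3, 0xf8, 0xa3, 0xa3, 0x97, 0xf8, 0x46, 0xc7]
t1 = [0x97, 0x81, 0xf8, 0xd3, 0x46, 0x9f, 0xc7, 0x86]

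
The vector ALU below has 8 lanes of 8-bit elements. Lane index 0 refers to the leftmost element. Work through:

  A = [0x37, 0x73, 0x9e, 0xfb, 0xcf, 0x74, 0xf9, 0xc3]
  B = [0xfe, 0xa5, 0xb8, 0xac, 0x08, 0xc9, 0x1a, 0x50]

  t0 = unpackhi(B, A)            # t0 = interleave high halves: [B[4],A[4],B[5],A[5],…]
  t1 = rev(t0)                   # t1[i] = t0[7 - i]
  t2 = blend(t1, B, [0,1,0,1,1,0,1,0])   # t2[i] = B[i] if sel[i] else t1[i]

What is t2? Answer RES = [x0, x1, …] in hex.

RES = [0xc3, 0xa5, 0xf9, 0xac, 0x08, 0xc9, 0x1a, 0x08]

t0 = [0x08, 0xcf, 0xc9, 0x74, 0x1a, 0xf9, 0x50, 0xc3]
t1 = [0xc3, 0x50, 0xf9, 0x1a, 0x74, 0xc9, 0xcf, 0x08]
t2 = [0xc3, 0xa5, 0xf9, 0xac, 0x08, 0xc9, 0x1a, 0x08]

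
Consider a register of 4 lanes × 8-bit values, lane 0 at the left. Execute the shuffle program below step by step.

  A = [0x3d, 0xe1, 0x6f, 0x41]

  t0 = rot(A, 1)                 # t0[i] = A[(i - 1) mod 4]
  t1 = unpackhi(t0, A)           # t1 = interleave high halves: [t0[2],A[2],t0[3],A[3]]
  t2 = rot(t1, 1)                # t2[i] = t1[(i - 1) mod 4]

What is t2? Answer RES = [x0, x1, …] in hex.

RES = [0x41, 0xe1, 0x6f, 0x6f]

→ t0 |41|3d|e1|6f|
→ t1 |e1|6f|6f|41|
→ t2 |41|e1|6f|6f|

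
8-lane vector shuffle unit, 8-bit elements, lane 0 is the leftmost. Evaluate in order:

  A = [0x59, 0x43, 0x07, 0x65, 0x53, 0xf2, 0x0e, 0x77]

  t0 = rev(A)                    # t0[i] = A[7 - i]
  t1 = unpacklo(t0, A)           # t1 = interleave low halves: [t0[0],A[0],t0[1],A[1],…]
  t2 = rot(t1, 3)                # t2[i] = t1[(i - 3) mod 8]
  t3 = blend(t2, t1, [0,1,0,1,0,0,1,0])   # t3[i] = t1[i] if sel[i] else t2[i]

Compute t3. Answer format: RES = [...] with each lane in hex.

RES = [ 0x07  0x59  0x65  0x43  0x59  0x0e  0x53  0xf2 ]

  t0: 77 0e f2 53 65 07 43 59
  t1: 77 59 0e 43 f2 07 53 65
  t2: 07 53 65 77 59 0e 43 f2
  t3: 07 59 65 43 59 0e 53 f2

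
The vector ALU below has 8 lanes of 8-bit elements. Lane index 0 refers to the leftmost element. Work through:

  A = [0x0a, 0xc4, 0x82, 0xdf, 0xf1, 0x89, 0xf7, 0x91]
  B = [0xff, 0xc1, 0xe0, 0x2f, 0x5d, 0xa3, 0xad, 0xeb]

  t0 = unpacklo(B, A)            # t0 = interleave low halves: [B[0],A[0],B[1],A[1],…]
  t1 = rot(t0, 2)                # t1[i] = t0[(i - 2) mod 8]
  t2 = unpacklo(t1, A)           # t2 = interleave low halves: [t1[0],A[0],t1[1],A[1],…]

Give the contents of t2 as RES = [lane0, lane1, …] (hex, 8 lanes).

RES = [0x2f, 0x0a, 0xdf, 0xc4, 0xff, 0x82, 0x0a, 0xdf]

t0 = [0xff, 0x0a, 0xc1, 0xc4, 0xe0, 0x82, 0x2f, 0xdf]
t1 = [0x2f, 0xdf, 0xff, 0x0a, 0xc1, 0xc4, 0xe0, 0x82]
t2 = [0x2f, 0x0a, 0xdf, 0xc4, 0xff, 0x82, 0x0a, 0xdf]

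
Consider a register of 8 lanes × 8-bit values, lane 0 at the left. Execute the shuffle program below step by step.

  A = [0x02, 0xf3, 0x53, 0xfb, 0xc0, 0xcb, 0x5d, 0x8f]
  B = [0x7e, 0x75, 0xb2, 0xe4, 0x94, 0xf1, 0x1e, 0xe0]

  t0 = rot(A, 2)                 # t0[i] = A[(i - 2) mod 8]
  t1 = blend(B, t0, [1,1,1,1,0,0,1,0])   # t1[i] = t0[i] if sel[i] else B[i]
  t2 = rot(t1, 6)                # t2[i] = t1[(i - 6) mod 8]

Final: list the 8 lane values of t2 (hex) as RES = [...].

  t0: 5d 8f 02 f3 53 fb c0 cb
  t1: 5d 8f 02 f3 94 f1 c0 e0
  t2: 02 f3 94 f1 c0 e0 5d 8f

RES = [ 0x02  0xf3  0x94  0xf1  0xc0  0xe0  0x5d  0x8f ]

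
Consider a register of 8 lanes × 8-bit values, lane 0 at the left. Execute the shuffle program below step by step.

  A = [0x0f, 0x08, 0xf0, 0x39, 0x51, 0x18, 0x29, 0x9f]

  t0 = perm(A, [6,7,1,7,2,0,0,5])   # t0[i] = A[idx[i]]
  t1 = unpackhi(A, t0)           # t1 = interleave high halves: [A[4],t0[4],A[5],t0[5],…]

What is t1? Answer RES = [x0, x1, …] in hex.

→ t0 |29|9f|08|9f|f0|0f|0f|18|
→ t1 |51|f0|18|0f|29|0f|9f|18|

RES = [ 0x51  0xf0  0x18  0x0f  0x29  0x0f  0x9f  0x18 ]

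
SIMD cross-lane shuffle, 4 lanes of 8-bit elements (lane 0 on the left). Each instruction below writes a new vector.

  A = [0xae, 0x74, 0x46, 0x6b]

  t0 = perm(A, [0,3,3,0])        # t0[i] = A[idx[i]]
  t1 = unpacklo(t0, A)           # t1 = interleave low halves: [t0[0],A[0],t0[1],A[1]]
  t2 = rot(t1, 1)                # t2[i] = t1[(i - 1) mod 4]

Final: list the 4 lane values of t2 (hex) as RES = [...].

RES = [ 0x74  0xae  0xae  0x6b ]

t0 = [0xae, 0x6b, 0x6b, 0xae]
t1 = [0xae, 0xae, 0x6b, 0x74]
t2 = [0x74, 0xae, 0xae, 0x6b]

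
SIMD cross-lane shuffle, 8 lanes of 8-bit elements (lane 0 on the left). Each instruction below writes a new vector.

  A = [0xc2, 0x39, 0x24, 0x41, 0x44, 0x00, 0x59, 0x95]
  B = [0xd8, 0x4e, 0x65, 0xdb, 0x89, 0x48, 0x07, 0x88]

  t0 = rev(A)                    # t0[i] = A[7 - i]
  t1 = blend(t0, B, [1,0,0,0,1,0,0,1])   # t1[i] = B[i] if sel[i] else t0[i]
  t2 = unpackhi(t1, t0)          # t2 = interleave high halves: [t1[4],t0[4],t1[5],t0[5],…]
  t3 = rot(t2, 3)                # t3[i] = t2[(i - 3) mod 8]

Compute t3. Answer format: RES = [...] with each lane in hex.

  t0: 95 59 00 44 41 24 39 c2
  t1: d8 59 00 44 89 24 39 88
  t2: 89 41 24 24 39 39 88 c2
  t3: 39 88 c2 89 41 24 24 39

RES = [0x39, 0x88, 0xc2, 0x89, 0x41, 0x24, 0x24, 0x39]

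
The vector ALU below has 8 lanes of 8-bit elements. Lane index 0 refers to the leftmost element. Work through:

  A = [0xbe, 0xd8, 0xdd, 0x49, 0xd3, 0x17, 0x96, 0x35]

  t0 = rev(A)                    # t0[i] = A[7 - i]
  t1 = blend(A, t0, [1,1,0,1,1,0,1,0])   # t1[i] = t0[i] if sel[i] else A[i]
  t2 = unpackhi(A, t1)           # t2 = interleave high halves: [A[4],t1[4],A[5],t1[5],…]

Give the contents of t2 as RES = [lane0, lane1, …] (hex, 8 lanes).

→ t0 |35|96|17|d3|49|dd|d8|be|
→ t1 |35|96|dd|d3|49|17|d8|35|
→ t2 |d3|49|17|17|96|d8|35|35|

RES = [0xd3, 0x49, 0x17, 0x17, 0x96, 0xd8, 0x35, 0x35]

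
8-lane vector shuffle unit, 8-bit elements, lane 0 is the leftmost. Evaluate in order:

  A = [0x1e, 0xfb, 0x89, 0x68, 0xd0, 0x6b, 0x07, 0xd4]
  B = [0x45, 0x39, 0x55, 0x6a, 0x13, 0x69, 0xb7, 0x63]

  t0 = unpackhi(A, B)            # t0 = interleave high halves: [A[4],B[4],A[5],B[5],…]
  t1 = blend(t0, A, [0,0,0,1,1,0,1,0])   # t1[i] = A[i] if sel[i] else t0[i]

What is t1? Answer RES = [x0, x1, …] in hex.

RES = [ 0xd0  0x13  0x6b  0x68  0xd0  0xb7  0x07  0x63 ]

→ t0 |d0|13|6b|69|07|b7|d4|63|
→ t1 |d0|13|6b|68|d0|b7|07|63|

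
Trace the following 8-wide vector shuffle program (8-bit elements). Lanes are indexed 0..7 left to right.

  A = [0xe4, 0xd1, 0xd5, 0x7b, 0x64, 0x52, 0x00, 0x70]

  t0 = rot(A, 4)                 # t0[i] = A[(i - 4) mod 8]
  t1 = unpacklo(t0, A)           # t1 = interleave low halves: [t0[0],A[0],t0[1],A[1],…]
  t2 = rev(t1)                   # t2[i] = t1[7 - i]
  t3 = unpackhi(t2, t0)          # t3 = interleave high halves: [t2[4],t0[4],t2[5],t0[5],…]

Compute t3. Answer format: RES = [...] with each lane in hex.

  t0: 64 52 00 70 e4 d1 d5 7b
  t1: 64 e4 52 d1 00 d5 70 7b
  t2: 7b 70 d5 00 d1 52 e4 64
  t3: d1 e4 52 d1 e4 d5 64 7b

RES = [0xd1, 0xe4, 0x52, 0xd1, 0xe4, 0xd5, 0x64, 0x7b]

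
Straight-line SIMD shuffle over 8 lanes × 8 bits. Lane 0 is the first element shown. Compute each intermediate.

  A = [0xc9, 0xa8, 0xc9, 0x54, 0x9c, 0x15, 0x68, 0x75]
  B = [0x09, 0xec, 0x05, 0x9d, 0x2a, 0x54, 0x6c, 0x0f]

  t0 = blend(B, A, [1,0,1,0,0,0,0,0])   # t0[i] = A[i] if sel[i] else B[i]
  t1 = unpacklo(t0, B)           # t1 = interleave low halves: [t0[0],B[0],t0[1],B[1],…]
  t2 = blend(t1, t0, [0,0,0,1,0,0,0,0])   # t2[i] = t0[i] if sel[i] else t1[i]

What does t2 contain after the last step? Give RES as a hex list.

  t0: c9 ec c9 9d 2a 54 6c 0f
  t1: c9 09 ec ec c9 05 9d 9d
  t2: c9 09 ec 9d c9 05 9d 9d

RES = [ 0xc9  0x09  0xec  0x9d  0xc9  0x05  0x9d  0x9d ]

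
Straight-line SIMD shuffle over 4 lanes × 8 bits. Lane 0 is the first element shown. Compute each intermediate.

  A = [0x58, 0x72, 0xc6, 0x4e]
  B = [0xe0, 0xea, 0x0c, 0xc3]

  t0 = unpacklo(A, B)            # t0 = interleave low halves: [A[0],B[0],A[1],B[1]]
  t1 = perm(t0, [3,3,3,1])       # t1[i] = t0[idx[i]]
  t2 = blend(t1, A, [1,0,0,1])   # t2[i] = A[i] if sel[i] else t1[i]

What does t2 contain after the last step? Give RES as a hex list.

RES = [ 0x58  0xea  0xea  0x4e ]

  t0: 58 e0 72 ea
  t1: ea ea ea e0
  t2: 58 ea ea 4e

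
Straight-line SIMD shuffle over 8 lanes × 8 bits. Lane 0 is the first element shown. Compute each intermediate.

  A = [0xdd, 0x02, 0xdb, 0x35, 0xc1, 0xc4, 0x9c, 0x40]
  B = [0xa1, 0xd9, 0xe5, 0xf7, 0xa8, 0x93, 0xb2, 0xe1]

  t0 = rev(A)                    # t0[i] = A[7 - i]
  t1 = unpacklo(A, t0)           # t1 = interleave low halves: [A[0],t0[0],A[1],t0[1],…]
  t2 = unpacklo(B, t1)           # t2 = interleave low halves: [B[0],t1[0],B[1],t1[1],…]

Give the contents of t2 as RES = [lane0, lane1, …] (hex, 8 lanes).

RES = [0xa1, 0xdd, 0xd9, 0x40, 0xe5, 0x02, 0xf7, 0x9c]

  t0: 40 9c c4 c1 35 db 02 dd
  t1: dd 40 02 9c db c4 35 c1
  t2: a1 dd d9 40 e5 02 f7 9c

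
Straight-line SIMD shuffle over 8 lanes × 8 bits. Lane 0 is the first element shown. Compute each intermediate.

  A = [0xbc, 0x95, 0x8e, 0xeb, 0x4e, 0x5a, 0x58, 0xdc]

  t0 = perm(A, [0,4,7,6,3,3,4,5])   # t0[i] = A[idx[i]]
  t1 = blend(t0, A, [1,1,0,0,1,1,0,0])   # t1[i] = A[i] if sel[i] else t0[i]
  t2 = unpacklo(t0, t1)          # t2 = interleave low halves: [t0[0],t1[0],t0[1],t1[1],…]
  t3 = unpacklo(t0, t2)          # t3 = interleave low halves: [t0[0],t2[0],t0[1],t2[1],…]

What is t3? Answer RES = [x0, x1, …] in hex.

  t0: bc 4e dc 58 eb eb 4e 5a
  t1: bc 95 dc 58 4e 5a 4e 5a
  t2: bc bc 4e 95 dc dc 58 58
  t3: bc bc 4e bc dc 4e 58 95

RES = [0xbc, 0xbc, 0x4e, 0xbc, 0xdc, 0x4e, 0x58, 0x95]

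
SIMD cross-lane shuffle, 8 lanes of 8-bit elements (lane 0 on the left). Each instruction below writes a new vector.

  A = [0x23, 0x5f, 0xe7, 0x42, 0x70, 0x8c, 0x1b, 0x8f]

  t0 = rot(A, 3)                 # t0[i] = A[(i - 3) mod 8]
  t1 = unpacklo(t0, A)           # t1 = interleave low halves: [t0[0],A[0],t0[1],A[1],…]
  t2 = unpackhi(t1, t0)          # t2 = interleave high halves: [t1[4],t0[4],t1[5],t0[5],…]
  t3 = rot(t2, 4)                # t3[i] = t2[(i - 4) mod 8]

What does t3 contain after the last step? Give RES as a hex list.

→ t0 |8c|1b|8f|23|5f|e7|42|70|
→ t1 |8c|23|1b|5f|8f|e7|23|42|
→ t2 |8f|5f|e7|e7|23|42|42|70|
→ t3 |23|42|42|70|8f|5f|e7|e7|

RES = [0x23, 0x42, 0x42, 0x70, 0x8f, 0x5f, 0xe7, 0xe7]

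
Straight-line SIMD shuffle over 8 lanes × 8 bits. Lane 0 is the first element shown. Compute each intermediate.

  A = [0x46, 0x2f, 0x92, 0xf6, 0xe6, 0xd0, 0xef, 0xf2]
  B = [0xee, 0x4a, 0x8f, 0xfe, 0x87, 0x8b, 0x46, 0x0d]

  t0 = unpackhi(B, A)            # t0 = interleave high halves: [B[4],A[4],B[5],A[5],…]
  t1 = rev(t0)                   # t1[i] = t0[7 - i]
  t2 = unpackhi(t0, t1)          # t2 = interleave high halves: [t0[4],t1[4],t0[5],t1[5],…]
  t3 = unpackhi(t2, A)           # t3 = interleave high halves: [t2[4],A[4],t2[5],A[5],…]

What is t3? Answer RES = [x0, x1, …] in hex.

RES = [ 0x0d  0xe6  0xe6  0xd0  0xf2  0xef  0x87  0xf2 ]

→ t0 |87|e6|8b|d0|46|ef|0d|f2|
→ t1 |f2|0d|ef|46|d0|8b|e6|87|
→ t2 |46|d0|ef|8b|0d|e6|f2|87|
→ t3 |0d|e6|e6|d0|f2|ef|87|f2|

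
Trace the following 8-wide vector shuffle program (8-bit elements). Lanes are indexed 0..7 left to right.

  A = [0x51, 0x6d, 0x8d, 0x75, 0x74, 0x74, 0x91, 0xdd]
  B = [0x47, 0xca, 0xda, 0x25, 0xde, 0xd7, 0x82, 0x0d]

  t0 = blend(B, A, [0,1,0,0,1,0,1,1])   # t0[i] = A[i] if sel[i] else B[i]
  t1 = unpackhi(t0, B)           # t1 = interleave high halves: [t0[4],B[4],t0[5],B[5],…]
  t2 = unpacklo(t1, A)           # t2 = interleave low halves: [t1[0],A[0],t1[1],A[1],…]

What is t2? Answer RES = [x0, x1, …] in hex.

→ t0 |47|6d|da|25|74|d7|91|dd|
→ t1 |74|de|d7|d7|91|82|dd|0d|
→ t2 |74|51|de|6d|d7|8d|d7|75|

RES = [ 0x74  0x51  0xde  0x6d  0xd7  0x8d  0xd7  0x75 ]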